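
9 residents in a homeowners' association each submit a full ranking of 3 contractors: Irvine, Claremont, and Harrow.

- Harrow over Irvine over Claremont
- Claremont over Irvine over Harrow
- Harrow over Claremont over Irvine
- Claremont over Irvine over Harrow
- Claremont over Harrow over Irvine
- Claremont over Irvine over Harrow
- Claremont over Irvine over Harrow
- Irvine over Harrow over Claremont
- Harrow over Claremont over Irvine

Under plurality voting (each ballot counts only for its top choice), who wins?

First-place vote totals:
  Irvine: 1
  Claremont: 5
  Harrow: 3
Claremont has the most first-place votes.

Claremont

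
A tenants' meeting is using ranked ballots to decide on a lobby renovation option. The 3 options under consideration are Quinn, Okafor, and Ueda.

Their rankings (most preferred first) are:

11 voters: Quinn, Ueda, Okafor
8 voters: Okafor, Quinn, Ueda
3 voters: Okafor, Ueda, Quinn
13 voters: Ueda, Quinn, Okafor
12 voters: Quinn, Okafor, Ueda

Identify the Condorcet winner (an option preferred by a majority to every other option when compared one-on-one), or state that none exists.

Head-to-head results (47 voters total):
Quinn vs Okafor: Quinn wins 36–11.
Quinn vs Ueda: Quinn wins 31–16.
Okafor vs Ueda: Ueda wins 24–23.
Quinn beats each rival — Okafor (36–11), Ueda (31–16) — so Quinn is the Condorcet winner.

Quinn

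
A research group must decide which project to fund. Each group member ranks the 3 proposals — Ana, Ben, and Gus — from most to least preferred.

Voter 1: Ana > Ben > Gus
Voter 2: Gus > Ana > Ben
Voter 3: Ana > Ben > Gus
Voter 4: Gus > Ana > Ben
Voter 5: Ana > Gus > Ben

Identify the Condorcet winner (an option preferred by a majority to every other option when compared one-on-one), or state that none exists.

Head-to-head results (5 voters total):
Ana vs Ben: Ana wins 5–0.
Ana vs Gus: Ana wins 3–2.
Ben vs Gus: Gus wins 3–2.
Ana beats each rival — Ben (5–0), Gus (3–2) — so Ana is the Condorcet winner.

Ana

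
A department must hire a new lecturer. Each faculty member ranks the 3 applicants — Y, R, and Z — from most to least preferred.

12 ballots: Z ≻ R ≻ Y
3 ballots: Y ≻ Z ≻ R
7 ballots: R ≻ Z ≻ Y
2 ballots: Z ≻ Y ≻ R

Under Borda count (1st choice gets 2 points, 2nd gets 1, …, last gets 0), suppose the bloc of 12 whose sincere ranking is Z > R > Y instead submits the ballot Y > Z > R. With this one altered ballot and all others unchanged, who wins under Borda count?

Y

Borda totals with the altered ballot: Y 32, R 14, Z 26.
The switch changes the winner from Z to Y.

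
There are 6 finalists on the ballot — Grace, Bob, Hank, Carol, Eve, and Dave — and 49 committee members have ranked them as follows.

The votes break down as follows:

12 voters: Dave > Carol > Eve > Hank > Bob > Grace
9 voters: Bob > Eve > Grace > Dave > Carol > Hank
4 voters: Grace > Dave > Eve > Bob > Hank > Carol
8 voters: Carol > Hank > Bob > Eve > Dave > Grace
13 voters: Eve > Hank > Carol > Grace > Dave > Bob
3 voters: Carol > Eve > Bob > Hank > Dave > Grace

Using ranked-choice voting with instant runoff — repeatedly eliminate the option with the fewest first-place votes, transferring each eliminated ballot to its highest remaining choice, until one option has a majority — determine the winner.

Eve

Round 1: Eve 13, Dave 12, Carol 11, Bob 9, Grace 4, Hank 0. Hank has the fewest and is eliminated.
Round 2: Eve 13, Dave 12, Carol 11, Bob 9, Grace 4. Grace has the fewest and is eliminated.
Round 3: Dave 16, Eve 13, Carol 11, Bob 9. Bob has the fewest and is eliminated.
Round 4: Eve 22, Dave 16, Carol 11. Carol has the fewest and is eliminated.
Round 5: Eve 33, Dave 16. Eve has a majority.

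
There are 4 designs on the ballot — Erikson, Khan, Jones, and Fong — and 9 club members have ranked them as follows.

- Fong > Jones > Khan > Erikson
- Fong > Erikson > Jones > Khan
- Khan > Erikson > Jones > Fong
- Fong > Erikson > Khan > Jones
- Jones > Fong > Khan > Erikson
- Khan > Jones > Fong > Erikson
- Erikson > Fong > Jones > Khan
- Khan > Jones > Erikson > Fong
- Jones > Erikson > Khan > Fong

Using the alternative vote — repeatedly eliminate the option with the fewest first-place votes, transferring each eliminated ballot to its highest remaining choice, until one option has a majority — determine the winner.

Round 1: Khan 3, Fong 3, Jones 2, Erikson 1. Erikson has the fewest and is eliminated.
Round 2: Fong 4, Khan 3, Jones 2. Jones has the fewest and is eliminated.
Round 3: Fong 5, Khan 4. Fong has a majority.

Fong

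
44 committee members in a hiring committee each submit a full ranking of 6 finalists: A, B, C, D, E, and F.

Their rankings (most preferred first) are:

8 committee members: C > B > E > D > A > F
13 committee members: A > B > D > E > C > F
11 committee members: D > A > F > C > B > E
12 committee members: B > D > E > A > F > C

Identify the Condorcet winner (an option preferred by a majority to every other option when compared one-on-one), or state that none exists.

Head-to-head results (44 voters total):
A vs B: A wins 24–20.
A vs C: A wins 36–8.
A vs D: D wins 31–13.
A vs E: A wins 24–20.
A vs F: A wins 44–0.
B vs C: B wins 25–19.
B vs D: B wins 33–11.
B vs E: B wins 44–0.
B vs F: B wins 33–11.
C vs D: D wins 36–8.
C vs E: E wins 25–19.
C vs F: F wins 23–21.
D vs E: D wins 36–8.
D vs F: D wins 44–0.
E vs F: E wins 33–11.
No candidate beats all others: A beats B beats D beats A, a majority cycle.

No Condorcet winner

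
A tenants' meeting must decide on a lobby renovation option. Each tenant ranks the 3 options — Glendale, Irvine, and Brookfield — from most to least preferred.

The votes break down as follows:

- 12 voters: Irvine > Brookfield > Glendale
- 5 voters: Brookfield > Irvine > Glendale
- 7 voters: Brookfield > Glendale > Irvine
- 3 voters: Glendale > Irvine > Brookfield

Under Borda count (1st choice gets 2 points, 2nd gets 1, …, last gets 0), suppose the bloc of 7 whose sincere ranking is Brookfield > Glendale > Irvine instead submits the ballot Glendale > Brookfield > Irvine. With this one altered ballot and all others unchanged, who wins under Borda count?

Borda totals with the altered ballot: Glendale 20, Irvine 32, Brookfield 29.
The switch changes the winner from Brookfield to Irvine.

Irvine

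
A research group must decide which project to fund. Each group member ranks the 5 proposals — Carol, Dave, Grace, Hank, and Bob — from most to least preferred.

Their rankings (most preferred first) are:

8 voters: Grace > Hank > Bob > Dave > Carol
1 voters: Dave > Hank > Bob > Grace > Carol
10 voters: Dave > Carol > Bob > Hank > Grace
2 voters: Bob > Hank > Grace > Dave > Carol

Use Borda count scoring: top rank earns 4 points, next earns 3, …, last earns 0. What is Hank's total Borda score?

Borda scores:
  Carol: 8·0 + 0 + 10·3 + 2·0 = 30
  Dave: 8·1 + 4 + 10·4 + 2·1 = 54
  Grace: 8·4 + 1 + 10·0 + 2·2 = 37
  Hank: 8·3 + 3 + 10·1 + 2·3 = 43
  Bob: 8·2 + 2 + 10·2 + 2·4 = 46

43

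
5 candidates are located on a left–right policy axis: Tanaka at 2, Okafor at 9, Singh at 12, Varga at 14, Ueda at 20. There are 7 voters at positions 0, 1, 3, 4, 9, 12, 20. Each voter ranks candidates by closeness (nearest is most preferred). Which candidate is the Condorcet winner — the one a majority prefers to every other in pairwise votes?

With single-peaked preferences on a line, the Condorcet winner is the candidate closest to the median voter.
The median voter (position 4) is closest to Tanaka at 2.
Check: Tanaka vs Ueda — voters closer to Tanaka: 5 of 7.

Tanaka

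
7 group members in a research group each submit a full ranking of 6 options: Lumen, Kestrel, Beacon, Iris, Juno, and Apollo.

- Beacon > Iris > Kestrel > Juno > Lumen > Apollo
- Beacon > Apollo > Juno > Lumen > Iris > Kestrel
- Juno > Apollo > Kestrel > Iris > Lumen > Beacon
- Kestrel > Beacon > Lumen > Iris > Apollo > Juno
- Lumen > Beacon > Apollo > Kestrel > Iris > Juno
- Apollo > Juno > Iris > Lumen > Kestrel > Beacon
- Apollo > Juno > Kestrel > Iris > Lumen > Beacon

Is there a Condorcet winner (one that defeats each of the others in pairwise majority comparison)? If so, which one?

No Condorcet winner

Head-to-head results (7 voters total):
Lumen vs Kestrel: Kestrel wins 4–3.
Lumen vs Beacon: Lumen wins 4–3.
Lumen vs Iris: Iris wins 4–3.
Lumen vs Juno: Juno wins 5–2.
Lumen vs Apollo: Apollo wins 4–3.
Kestrel vs Beacon: Kestrel wins 4–3.
Kestrel vs Iris: Kestrel wins 4–3.
Kestrel vs Juno: Juno wins 4–3.
Kestrel vs Apollo: Apollo wins 5–2.
Beacon vs Iris: Beacon wins 4–3.
Beacon vs Juno: Beacon wins 4–3.
Beacon vs Apollo: Beacon wins 4–3.
Iris vs Juno: Juno wins 4–3.
Iris vs Apollo: Apollo wins 5–2.
Juno vs Apollo: Apollo wins 5–2.
No candidate beats all others: Lumen beats Beacon beats Iris beats Lumen, a majority cycle.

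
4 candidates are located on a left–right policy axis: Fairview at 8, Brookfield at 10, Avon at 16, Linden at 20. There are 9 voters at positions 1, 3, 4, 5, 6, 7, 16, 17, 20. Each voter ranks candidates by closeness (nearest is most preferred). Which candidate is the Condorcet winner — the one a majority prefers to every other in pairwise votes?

With single-peaked preferences on a line, the Condorcet winner is the candidate closest to the median voter.
The median voter (position 6) is closest to Fairview at 8.
Check: Fairview vs Linden — voters closer to Fairview: 6 of 9.

Fairview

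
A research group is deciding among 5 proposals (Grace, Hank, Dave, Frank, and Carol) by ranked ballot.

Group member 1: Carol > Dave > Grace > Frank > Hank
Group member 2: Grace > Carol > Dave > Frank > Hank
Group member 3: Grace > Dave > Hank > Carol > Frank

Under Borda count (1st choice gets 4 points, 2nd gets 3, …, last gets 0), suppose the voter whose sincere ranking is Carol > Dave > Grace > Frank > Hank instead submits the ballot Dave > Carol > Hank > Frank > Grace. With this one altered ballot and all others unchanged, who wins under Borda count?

Dave

Borda totals with the altered ballot: Grace 8, Hank 4, Dave 9, Frank 2, Carol 7.
The switch changes the winner from Grace to Dave.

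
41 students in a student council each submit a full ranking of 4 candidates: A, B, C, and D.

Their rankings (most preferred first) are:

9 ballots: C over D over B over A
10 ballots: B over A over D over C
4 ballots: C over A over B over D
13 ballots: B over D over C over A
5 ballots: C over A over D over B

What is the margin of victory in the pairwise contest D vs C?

5

Ballots ranking D above C: 10+13 = 23.
Ballots ranking C above D: 9+4+5 = 18.
D wins 23–18, a margin of 5.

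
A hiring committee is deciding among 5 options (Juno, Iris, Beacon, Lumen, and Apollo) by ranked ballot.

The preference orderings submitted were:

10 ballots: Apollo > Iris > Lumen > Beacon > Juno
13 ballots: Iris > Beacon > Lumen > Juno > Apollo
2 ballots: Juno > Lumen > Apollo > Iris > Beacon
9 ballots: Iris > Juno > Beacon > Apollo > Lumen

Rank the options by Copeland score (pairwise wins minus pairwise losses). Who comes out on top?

Iris

Pairwise results:
  Juno vs Iris: Iris wins 32–2.
  Juno vs Beacon: Beacon wins 23–11.
  Juno vs Lumen: Lumen wins 23–11.
  Juno vs Apollo: Juno wins 24–10.
  Iris vs Beacon: Iris wins 34–0.
  Iris vs Lumen: Iris wins 32–2.
  Iris vs Apollo: Iris wins 22–12.
  Beacon vs Lumen: Beacon wins 22–12.
  Beacon vs Apollo: Beacon wins 22–12.
  Lumen vs Apollo: Apollo wins 19–15.
Copeland scores (wins − losses):
  Juno: 1 − 3 = -2
  Iris: 4 − 0 = 4
  Beacon: 3 − 1 = 2
  Lumen: 1 − 3 = -2
  Apollo: 1 − 3 = -2
Iris has the best Copeland score.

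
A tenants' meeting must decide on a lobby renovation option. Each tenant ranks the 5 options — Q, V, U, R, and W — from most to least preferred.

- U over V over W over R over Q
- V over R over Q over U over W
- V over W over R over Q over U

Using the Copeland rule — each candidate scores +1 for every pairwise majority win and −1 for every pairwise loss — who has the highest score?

Pairwise results:
  Q vs V: V wins 3–0.
  Q vs U: Q wins 2–1.
  Q vs R: R wins 3–0.
  Q vs W: W wins 2–1.
  V vs U: V wins 2–1.
  V vs R: V wins 3–0.
  V vs W: V wins 3–0.
  U vs R: R wins 2–1.
  U vs W: U wins 2–1.
  R vs W: W wins 2–1.
Copeland scores (wins − losses):
  Q: 1 − 3 = -2
  V: 4 − 0 = 4
  U: 1 − 3 = -2
  R: 2 − 2 = 0
  W: 2 − 2 = 0
V has the best Copeland score.

V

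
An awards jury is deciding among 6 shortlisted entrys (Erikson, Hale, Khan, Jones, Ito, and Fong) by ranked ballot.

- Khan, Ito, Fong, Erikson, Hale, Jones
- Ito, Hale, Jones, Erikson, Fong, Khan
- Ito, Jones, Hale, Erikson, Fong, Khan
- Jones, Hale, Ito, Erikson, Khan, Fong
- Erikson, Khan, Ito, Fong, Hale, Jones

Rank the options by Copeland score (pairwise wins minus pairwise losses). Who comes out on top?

Ito

Pairwise results:
  Erikson vs Hale: Hale wins 3–2.
  Erikson vs Khan: Erikson wins 4–1.
  Erikson vs Jones: Jones wins 3–2.
  Erikson vs Ito: Ito wins 4–1.
  Erikson vs Fong: Erikson wins 4–1.
  Hale vs Khan: Hale wins 3–2.
  Hale vs Jones: Hale wins 3–2.
  Hale vs Ito: Ito wins 4–1.
  Hale vs Fong: Hale wins 3–2.
  Khan vs Jones: Jones wins 3–2.
  Khan vs Ito: Ito wins 3–2.
  Khan vs Fong: Khan wins 3–2.
  Jones vs Ito: Ito wins 4–1.
  Jones vs Fong: Jones wins 3–2.
  Ito vs Fong: Ito wins 5–0.
Copeland scores (wins − losses):
  Erikson: 2 − 3 = -1
  Hale: 4 − 1 = 3
  Khan: 1 − 4 = -3
  Jones: 3 − 2 = 1
  Ito: 5 − 0 = 5
  Fong: 0 − 5 = -5
Ito has the best Copeland score.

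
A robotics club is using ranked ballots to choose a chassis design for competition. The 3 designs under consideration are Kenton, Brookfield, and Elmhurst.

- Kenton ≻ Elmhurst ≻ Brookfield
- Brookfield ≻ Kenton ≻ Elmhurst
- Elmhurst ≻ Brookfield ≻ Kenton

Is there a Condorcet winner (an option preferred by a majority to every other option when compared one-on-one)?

No

Head-to-head results (3 voters total):
Kenton vs Brookfield: Brookfield wins 2–1.
Kenton vs Elmhurst: Kenton wins 2–1.
Brookfield vs Elmhurst: Elmhurst wins 2–1.
No candidate beats all others: Kenton beats Elmhurst beats Brookfield beats Kenton, a majority cycle.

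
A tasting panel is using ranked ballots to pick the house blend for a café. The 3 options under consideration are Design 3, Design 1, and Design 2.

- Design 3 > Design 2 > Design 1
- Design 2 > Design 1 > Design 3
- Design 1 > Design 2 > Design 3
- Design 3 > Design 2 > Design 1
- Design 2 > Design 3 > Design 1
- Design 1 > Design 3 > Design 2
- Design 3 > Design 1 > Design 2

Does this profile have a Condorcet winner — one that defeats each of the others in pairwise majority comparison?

Yes

Head-to-head results (7 voters total):
Design 3 vs Design 1: Design 3 wins 4–3.
Design 3 vs Design 2: Design 3 wins 4–3.
Design 1 vs Design 2: Design 2 wins 4–3.
Design 3 beats each rival — Design 1 (4–3), Design 2 (4–3) — so Design 3 is the Condorcet winner.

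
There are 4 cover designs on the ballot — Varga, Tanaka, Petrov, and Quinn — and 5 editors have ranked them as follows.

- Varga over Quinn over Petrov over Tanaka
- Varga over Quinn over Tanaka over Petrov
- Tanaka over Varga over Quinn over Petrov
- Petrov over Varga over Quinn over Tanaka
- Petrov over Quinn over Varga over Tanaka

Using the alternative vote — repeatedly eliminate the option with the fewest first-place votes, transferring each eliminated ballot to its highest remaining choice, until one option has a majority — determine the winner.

Round 1: Varga 2, Petrov 2, Tanaka 1, Quinn 0. Quinn has the fewest and is eliminated.
Round 2: Varga 2, Petrov 2, Tanaka 1. Tanaka has the fewest and is eliminated.
Round 3: Varga 3, Petrov 2. Varga has a majority.

Varga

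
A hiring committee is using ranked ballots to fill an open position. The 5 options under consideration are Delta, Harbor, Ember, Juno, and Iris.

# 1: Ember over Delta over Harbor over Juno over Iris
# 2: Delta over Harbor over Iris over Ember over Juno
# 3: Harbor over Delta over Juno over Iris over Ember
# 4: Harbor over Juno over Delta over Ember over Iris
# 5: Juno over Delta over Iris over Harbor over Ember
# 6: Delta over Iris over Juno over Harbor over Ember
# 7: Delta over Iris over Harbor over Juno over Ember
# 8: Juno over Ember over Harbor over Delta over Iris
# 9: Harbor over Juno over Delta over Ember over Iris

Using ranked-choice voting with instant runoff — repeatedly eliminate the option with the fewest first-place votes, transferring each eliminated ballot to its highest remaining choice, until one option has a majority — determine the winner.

Round 1: Delta 3, Harbor 3, Juno 2, Ember 1, Iris 0. Iris has the fewest and is eliminated.
Round 2: Delta 3, Harbor 3, Juno 2, Ember 1. Ember has the fewest and is eliminated.
Round 3: Delta 4, Harbor 3, Juno 2. Juno has the fewest and is eliminated.
Round 4: Delta 5, Harbor 4. Delta has a majority.

Delta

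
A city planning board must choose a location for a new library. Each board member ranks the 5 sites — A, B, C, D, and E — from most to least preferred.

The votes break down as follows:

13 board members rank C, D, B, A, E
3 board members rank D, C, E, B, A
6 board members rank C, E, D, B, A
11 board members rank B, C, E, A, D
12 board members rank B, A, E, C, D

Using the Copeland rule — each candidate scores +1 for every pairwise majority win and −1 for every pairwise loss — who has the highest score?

B

Pairwise results:
  A vs B: B wins 45–0.
  A vs C: C wins 33–12.
  A vs D: A wins 23–22.
  A vs E: A wins 25–20.
  B vs C: B wins 23–22.
  B vs D: B wins 23–22.
  B vs E: B wins 36–9.
  C vs D: C wins 42–3.
  C vs E: C wins 33–12.
  D vs E: E wins 29–16.
Copeland scores (wins − losses):
  A: 2 − 2 = 0
  B: 4 − 0 = 4
  C: 3 − 1 = 2
  D: 0 − 4 = -4
  E: 1 − 3 = -2
B has the best Copeland score.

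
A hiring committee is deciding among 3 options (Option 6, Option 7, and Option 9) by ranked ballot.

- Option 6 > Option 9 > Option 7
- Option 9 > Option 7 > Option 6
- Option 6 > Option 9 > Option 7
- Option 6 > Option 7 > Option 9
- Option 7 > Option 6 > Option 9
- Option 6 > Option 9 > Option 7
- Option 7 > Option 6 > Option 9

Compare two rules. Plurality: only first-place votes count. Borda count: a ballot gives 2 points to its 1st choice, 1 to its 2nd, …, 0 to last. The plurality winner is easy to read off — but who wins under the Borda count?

Option 6

Plurality first-place counts: Option 6 4, Option 7 2, Option 9 1 → Option 6.
Borda totals: Option 6 10, Option 7 6, Option 9 5 → Option 6.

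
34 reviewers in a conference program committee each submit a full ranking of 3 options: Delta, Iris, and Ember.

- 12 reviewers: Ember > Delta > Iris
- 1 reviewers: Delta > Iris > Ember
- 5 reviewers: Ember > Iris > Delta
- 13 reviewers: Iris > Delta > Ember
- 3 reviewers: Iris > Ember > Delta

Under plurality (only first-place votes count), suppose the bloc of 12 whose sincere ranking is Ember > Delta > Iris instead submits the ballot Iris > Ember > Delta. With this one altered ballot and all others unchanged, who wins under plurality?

First-place totals with the altered ballot: Delta 1, Iris 28, Ember 5.
The switch changes the winner from Ember to Iris.

Iris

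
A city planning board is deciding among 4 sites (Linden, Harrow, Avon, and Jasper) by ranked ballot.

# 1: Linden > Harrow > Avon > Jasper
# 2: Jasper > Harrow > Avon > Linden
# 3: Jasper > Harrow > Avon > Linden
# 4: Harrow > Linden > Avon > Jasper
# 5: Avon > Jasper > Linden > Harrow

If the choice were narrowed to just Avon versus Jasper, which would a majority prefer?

Ballots ranking Avon above Jasper: 3.
Ballots ranking Jasper above Avon: 2.
Avon wins the head-to-head, 3–2.

Avon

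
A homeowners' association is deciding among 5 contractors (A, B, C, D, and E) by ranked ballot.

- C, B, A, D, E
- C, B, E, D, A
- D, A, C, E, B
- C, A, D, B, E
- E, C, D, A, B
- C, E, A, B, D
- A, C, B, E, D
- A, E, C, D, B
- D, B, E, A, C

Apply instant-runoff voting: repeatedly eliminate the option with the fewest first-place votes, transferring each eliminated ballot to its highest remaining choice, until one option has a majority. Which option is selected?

Round 1: C 4, A 2, D 2, E 1, B 0. B has the fewest and is eliminated.
Round 2: C 4, A 2, D 2, E 1. E has the fewest and is eliminated.
Round 3: C 5, A 2, D 2. C has a majority.

C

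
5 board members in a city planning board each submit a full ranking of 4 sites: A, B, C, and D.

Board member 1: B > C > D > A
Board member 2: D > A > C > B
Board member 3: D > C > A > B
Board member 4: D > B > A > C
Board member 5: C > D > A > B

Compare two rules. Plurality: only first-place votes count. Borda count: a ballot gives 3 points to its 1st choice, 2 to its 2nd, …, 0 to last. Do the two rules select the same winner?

Yes

Plurality first-place counts: A 0, B 1, C 1, D 3 → D.
Borda totals: A 5, B 5, C 8, D 12 → D.
The two rules agree on D.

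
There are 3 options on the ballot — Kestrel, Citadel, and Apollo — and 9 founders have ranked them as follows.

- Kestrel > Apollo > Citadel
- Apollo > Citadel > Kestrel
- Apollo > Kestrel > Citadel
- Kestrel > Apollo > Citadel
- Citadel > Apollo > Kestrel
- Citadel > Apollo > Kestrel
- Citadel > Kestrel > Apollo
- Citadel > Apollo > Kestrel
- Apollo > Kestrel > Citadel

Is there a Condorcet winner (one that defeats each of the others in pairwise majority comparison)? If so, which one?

Head-to-head results (9 voters total):
Kestrel vs Citadel: Citadel wins 5–4.
Kestrel vs Apollo: Apollo wins 6–3.
Citadel vs Apollo: Apollo wins 5–4.
Apollo beats each rival — Kestrel (6–3), Citadel (5–4) — so Apollo is the Condorcet winner.

Apollo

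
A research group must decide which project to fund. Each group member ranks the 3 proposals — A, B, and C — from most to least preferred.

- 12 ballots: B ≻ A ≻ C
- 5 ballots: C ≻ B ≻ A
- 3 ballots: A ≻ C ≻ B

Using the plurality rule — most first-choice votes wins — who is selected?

First-place vote totals:
  A: 3
  B: 12
  C: 5
B has the most first-place votes.

B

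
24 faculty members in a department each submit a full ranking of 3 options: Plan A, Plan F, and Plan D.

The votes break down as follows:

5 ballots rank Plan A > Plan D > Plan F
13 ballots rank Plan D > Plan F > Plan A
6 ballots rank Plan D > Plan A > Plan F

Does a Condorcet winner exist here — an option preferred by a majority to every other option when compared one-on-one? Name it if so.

Head-to-head results (24 voters total):
Plan A vs Plan F: Plan F wins 13–11.
Plan A vs Plan D: Plan D wins 19–5.
Plan F vs Plan D: Plan D wins 24–0.
Plan D beats each rival — Plan A (19–5), Plan F (24–0) — so Plan D is the Condorcet winner.

Plan D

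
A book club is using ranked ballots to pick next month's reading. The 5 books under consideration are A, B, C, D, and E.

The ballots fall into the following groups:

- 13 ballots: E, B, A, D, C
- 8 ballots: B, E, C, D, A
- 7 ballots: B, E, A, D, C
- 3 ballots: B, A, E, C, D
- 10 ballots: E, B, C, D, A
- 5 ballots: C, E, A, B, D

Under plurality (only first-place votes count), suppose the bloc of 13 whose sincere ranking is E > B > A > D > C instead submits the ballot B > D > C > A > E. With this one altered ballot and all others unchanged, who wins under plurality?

First-place totals with the altered ballot: A 0, B 31, C 5, D 0, E 10.
The switch changes the winner from E to B.

B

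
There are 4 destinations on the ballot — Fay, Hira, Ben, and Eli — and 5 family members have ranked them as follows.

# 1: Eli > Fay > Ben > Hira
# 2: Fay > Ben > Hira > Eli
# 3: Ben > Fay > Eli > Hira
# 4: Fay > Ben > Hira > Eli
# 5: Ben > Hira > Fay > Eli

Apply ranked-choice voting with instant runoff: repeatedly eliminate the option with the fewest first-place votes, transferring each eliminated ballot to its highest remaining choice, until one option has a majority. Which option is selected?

Round 1: Fay 2, Ben 2, Eli 1, Hira 0. Hira has the fewest and is eliminated.
Round 2: Fay 2, Ben 2, Eli 1. Eli has the fewest and is eliminated.
Round 3: Fay 3, Ben 2. Fay has a majority.

Fay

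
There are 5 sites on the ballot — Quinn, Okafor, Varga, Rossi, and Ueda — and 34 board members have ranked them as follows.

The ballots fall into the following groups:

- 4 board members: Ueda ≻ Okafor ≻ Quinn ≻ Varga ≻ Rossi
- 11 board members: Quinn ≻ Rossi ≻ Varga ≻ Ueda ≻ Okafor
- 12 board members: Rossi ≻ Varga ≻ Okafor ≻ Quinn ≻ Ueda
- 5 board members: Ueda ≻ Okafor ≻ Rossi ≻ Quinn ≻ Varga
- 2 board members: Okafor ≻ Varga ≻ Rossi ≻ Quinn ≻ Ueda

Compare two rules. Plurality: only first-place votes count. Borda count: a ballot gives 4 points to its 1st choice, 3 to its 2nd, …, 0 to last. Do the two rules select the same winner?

Yes

Plurality first-place counts: Quinn 11, Okafor 2, Varga 0, Rossi 12, Ueda 9 → Rossi.
Borda totals: Quinn 71, Okafor 59, Varga 68, Rossi 95, Ueda 47 → Rossi.
The two rules agree on Rossi.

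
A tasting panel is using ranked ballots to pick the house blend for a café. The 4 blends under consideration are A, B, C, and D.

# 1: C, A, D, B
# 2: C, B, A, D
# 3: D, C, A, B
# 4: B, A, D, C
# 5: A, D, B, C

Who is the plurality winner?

C

First-place vote totals:
  A: 1
  B: 1
  C: 2
  D: 1
C has the most first-place votes.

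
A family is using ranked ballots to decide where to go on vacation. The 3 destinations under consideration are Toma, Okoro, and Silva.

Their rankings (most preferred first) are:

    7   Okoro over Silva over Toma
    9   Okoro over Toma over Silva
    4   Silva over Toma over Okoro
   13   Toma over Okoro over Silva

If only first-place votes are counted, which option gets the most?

Okoro

First-place vote totals:
  Toma: 13
  Okoro: 16
  Silva: 4
Okoro has the most first-place votes.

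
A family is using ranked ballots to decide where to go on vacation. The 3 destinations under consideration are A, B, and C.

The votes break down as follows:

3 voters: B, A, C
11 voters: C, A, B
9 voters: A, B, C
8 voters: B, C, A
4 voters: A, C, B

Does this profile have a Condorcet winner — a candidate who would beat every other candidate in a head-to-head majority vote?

Head-to-head results (35 voters total):
A vs B: A wins 24–11.
A vs C: C wins 19–16.
B vs C: B wins 20–15.
No candidate beats all others: A beats B beats C beats A, a majority cycle.

No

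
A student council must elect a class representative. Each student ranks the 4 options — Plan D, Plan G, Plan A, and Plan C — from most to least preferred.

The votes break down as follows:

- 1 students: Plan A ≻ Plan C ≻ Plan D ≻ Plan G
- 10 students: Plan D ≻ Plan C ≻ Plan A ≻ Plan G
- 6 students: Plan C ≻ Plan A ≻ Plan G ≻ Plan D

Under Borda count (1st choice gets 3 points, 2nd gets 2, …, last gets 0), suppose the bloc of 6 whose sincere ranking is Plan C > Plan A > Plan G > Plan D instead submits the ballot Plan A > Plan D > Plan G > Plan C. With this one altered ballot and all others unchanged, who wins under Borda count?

Borda totals with the altered ballot: Plan D 43, Plan G 6, Plan A 31, Plan C 22.
The switch changes the winner from Plan C to Plan D.

Plan D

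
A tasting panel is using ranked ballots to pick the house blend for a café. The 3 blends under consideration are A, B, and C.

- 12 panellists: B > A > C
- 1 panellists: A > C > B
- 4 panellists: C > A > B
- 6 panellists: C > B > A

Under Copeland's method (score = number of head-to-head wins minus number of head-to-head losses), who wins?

B

Pairwise results:
  A vs B: B wins 18–5.
  A vs C: A wins 13–10.
  B vs C: B wins 12–11.
Copeland scores (wins − losses):
  A: 1 − 1 = 0
  B: 2 − 0 = 2
  C: 0 − 2 = -2
B has the best Copeland score.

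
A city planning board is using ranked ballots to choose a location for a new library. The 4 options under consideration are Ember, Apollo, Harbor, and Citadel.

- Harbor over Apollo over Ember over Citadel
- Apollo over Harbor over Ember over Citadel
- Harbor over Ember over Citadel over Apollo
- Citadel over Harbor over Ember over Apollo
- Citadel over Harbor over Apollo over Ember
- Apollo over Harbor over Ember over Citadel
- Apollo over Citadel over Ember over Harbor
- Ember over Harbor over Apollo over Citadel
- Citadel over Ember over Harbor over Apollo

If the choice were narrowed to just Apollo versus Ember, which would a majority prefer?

Ballots ranking Apollo above Ember: 5.
Ballots ranking Ember above Apollo: 4.
Apollo wins the head-to-head, 5–4.

Apollo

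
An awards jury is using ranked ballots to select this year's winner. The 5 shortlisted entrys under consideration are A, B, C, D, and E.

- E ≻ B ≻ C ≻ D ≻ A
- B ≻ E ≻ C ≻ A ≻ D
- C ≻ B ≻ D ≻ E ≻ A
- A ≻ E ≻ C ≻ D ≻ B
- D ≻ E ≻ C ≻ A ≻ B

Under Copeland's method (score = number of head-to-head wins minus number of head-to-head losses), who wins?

Pairwise results:
  A vs B: B wins 3–2.
  A vs C: C wins 4–1.
  A vs D: D wins 3–2.
  A vs E: E wins 4–1.
  B vs C: C wins 3–2.
  B vs D: B wins 3–2.
  B vs E: E wins 3–2.
  C vs D: C wins 4–1.
  C vs E: E wins 4–1.
  D vs E: E wins 3–2.
Copeland scores (wins − losses):
  A: 0 − 4 = -4
  B: 2 − 2 = 0
  C: 3 − 1 = 2
  D: 1 − 3 = -2
  E: 4 − 0 = 4
E has the best Copeland score.

E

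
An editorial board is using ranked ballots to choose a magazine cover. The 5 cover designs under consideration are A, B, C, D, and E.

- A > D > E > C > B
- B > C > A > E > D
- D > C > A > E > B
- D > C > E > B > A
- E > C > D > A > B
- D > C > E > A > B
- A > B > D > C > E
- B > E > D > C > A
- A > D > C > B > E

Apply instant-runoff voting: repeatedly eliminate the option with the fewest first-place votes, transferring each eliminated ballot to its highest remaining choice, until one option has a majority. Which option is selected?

D

Round 1: A 3, D 3, B 2, E 1, C 0. C has the fewest and is eliminated.
Round 2: A 3, D 3, B 2, E 1. E has the fewest and is eliminated.
Round 3: D 4, A 3, B 2. B has the fewest and is eliminated.
Round 4: D 5, A 4. D has a majority.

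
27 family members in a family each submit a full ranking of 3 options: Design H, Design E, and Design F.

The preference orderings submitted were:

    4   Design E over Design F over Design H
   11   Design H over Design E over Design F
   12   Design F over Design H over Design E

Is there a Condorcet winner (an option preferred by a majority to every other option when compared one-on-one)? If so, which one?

Head-to-head results (27 voters total):
Design H vs Design E: Design H wins 23–4.
Design H vs Design F: Design F wins 16–11.
Design E vs Design F: Design E wins 15–12.
No candidate beats all others: Design H beats Design E beats Design F beats Design H, a majority cycle.

There is no Condorcet winner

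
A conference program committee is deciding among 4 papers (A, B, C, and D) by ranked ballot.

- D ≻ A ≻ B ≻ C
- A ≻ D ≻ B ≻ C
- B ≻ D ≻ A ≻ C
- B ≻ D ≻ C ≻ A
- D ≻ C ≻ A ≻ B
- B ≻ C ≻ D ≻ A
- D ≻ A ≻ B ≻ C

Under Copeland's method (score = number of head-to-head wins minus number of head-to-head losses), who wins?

Pairwise results:
  A vs B: A wins 4–3.
  A vs C: A wins 4–3.
  A vs D: D wins 6–1.
  B vs C: B wins 6–1.
  B vs D: D wins 4–3.
  C vs D: D wins 6–1.
Copeland scores (wins − losses):
  A: 2 − 1 = 1
  B: 1 − 2 = -1
  C: 0 − 3 = -3
  D: 3 − 0 = 3
D has the best Copeland score.

D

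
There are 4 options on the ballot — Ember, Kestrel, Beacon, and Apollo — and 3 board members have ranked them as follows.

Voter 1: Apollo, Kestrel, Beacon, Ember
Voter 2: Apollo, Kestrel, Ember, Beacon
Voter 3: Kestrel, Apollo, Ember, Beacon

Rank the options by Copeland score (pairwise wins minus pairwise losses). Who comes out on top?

Apollo

Pairwise results:
  Ember vs Kestrel: Kestrel wins 3–0.
  Ember vs Beacon: Ember wins 2–1.
  Ember vs Apollo: Apollo wins 3–0.
  Kestrel vs Beacon: Kestrel wins 3–0.
  Kestrel vs Apollo: Apollo wins 2–1.
  Beacon vs Apollo: Apollo wins 3–0.
Copeland scores (wins − losses):
  Ember: 1 − 2 = -1
  Kestrel: 2 − 1 = 1
  Beacon: 0 − 3 = -3
  Apollo: 3 − 0 = 3
Apollo has the best Copeland score.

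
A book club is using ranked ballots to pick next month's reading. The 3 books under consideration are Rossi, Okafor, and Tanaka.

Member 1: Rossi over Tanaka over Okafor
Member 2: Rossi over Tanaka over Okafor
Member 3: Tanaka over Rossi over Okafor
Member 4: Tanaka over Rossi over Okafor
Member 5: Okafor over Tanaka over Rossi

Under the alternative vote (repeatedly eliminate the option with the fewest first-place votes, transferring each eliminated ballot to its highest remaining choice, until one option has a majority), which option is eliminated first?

Okafor

Round 1: Rossi 2, Tanaka 2, Okafor 1. Okafor has the fewest and is eliminated.
Round 2: Tanaka 3, Rossi 2. Tanaka has a majority.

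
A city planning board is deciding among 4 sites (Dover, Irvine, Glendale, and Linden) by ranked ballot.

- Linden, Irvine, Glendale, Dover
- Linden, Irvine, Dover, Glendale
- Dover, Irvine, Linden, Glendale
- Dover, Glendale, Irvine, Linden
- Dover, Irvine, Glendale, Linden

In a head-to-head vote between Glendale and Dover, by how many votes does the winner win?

Ballots ranking Glendale above Dover: 1.
Ballots ranking Dover above Glendale: 4.
Dover wins 4–1, a margin of 3.

3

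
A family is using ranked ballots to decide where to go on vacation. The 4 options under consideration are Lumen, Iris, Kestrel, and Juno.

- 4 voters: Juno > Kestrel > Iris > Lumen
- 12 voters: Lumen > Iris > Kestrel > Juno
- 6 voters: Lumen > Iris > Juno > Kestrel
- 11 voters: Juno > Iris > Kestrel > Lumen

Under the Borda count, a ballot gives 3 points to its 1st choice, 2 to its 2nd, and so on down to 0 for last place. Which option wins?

Borda scores:
  Lumen: 4·0 + 12·3 + 6·3 + 11·0 = 54
  Iris: 4·1 + 12·2 + 6·2 + 11·2 = 62
  Kestrel: 4·2 + 12·1 + 6·0 + 11·1 = 31
  Juno: 4·3 + 12·0 + 6·1 + 11·3 = 51
Iris has the highest total.

Iris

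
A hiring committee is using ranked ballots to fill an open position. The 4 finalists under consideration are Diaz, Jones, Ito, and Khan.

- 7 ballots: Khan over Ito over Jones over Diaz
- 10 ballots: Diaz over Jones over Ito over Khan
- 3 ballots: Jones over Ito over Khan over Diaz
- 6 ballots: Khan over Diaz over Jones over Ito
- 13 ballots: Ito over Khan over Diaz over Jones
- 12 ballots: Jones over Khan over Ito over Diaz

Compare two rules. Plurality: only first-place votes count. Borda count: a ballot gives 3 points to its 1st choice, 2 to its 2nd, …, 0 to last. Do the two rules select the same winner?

Plurality first-place counts: Diaz 10, Jones 15, Ito 13, Khan 13 → Jones.
Borda totals: Diaz 55, Jones 78, Ito 81, Khan 92 → Khan.
The two rules disagree: plurality picks Jones, Borda picks Khan.

No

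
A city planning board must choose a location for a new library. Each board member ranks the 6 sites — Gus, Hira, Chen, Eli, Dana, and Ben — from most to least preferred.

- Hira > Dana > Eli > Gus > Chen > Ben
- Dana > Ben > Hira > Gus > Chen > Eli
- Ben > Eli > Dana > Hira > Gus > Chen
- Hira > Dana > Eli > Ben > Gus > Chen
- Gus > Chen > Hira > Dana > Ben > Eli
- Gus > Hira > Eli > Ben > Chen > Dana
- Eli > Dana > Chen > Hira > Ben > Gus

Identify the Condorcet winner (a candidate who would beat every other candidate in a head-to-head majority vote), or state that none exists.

Hira

Head-to-head results (7 voters total):
Gus vs Hira: Hira wins 5–2.
Gus vs Chen: Gus wins 6–1.
Gus vs Eli: Eli wins 4–3.
Gus vs Dana: Dana wins 5–2.
Gus vs Ben: Ben wins 4–3.
Hira vs Chen: Hira wins 5–2.
Hira vs Eli: Hira wins 5–2.
Hira vs Dana: Hira wins 4–3.
Hira vs Ben: Hira wins 5–2.
Chen vs Eli: Eli wins 5–2.
Chen vs Dana: Dana wins 5–2.
Chen vs Ben: Ben wins 4–3.
Eli vs Dana: Dana wins 4–3.
Eli vs Ben: Eli wins 4–3.
Dana vs Ben: Dana wins 5–2.
Hira beats each rival — Gus (5–2), Chen (5–2), Eli (5–2), Dana (4–3), Ben (5–2) — so Hira is the Condorcet winner.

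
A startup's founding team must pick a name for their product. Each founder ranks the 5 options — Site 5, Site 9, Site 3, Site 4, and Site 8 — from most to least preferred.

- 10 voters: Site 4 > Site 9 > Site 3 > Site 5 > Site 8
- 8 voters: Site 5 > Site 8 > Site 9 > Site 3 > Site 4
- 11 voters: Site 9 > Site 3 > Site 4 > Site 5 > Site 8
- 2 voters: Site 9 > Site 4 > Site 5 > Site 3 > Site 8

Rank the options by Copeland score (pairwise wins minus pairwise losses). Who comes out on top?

Site 9

Pairwise results:
  Site 5 vs Site 9: Site 9 wins 23–8.
  Site 5 vs Site 3: Site 3 wins 21–10.
  Site 5 vs Site 4: Site 4 wins 23–8.
  Site 5 vs Site 8: Site 5 wins 31–0.
  Site 9 vs Site 3: Site 9 wins 31–0.
  Site 9 vs Site 4: Site 9 wins 21–10.
  Site 9 vs Site 8: Site 9 wins 23–8.
  Site 3 vs Site 4: Site 3 wins 19–12.
  Site 3 vs Site 8: Site 3 wins 23–8.
  Site 4 vs Site 8: Site 4 wins 23–8.
Copeland scores (wins − losses):
  Site 5: 1 − 3 = -2
  Site 9: 4 − 0 = 4
  Site 3: 3 − 1 = 2
  Site 4: 2 − 2 = 0
  Site 8: 0 − 4 = -4
Site 9 has the best Copeland score.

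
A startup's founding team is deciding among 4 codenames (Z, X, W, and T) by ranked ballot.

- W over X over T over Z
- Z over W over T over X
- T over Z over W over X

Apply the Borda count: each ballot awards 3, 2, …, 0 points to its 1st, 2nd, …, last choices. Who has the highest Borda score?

W

Borda scores:
  Z: 0 + 3 + 2 = 5
  X: 2 + 0 + 0 = 2
  W: 3 + 2 + 1 = 6
  T: 1 + 1 + 3 = 5
W has the highest total.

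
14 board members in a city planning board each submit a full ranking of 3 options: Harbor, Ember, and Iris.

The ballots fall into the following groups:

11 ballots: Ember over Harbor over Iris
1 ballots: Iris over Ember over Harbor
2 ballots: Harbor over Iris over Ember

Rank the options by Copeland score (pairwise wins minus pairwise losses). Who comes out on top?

Ember

Pairwise results:
  Harbor vs Ember: Ember wins 12–2.
  Harbor vs Iris: Harbor wins 13–1.
  Ember vs Iris: Ember wins 11–3.
Copeland scores (wins − losses):
  Harbor: 1 − 1 = 0
  Ember: 2 − 0 = 2
  Iris: 0 − 2 = -2
Ember has the best Copeland score.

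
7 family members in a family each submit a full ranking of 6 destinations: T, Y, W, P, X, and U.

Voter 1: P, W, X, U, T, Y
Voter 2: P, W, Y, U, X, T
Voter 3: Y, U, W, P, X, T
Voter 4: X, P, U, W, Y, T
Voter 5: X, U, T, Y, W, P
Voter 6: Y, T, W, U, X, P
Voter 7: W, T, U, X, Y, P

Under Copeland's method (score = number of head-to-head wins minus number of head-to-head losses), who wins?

Pairwise results:
  T vs Y: Y wins 4–3.
  T vs W: W wins 5–2.
  T vs P: P wins 4–3.
  T vs X: X wins 5–2.
  T vs U: U wins 5–2.
  Y vs W: W wins 4–3.
  Y vs P: Y wins 4–3.
  Y vs X: X wins 4–3.
  Y vs U: U wins 4–3.
  W vs P: W wins 4–3.
  W vs X: W wins 5–2.
  W vs U: W wins 4–3.
  P vs X: X wins 4–3.
  P vs U: U wins 4–3.
  X vs U: U wins 4–3.
Copeland scores (wins − losses):
  T: 0 − 5 = -5
  Y: 2 − 3 = -1
  W: 5 − 0 = 5
  P: 1 − 4 = -3
  X: 3 − 2 = 1
  U: 4 − 1 = 3
W has the best Copeland score.

W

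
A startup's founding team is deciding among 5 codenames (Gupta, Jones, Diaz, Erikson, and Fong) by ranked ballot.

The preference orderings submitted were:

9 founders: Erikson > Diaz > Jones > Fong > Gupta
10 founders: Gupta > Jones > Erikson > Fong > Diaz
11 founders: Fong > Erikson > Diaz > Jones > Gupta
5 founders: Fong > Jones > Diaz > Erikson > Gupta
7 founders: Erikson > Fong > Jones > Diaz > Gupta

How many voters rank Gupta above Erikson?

10

Ballots ranking Gupta above Erikson: 10.
Ballots ranking Erikson above Gupta: 9+11+5+7 = 32.
So 10 of 42 voters prefer Gupta to Erikson.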